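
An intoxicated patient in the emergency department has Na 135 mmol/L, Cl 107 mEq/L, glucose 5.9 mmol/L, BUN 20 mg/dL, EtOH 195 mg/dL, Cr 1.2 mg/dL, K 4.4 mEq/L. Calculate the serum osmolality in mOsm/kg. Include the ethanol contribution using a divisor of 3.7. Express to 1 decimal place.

Calculated osmolality = 2·Na + glucose + BUN/2.8 + ethanol/3.7
= 2·135 + 5.9 + 20/2.8 + 195/3.7
= 270 + 5.90 + 7.14 + 52.70
= 335.74 mOsm/kg

335.7 mOsm/kg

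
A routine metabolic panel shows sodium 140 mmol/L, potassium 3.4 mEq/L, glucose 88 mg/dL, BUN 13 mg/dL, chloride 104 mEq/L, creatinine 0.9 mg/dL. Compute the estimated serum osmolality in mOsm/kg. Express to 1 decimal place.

289.5 mOsm/kg

Calculated osmolality = 2·Na + glucose/18 + BUN/2.8
= 2·140 + 88/18 + 13/2.8
= 280 + 4.89 + 4.64
= 289.53 mOsm/kg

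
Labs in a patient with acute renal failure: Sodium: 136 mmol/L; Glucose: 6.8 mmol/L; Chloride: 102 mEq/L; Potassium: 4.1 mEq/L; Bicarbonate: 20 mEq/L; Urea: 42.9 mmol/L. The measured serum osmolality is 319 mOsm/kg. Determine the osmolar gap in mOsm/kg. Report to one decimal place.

-2.7 mOsm/kg

Calculated osmolality = 2·Na + glucose + urea
= 2·136 + 6.8 + 42.9
= 272 + 6.80 + 42.90
= 321.7 mOsm/kg ≈ 321.7 mOsm/kg
Osmolar gap = measured − calculated = 319 − 321.7 = -2.7 mOsm/kg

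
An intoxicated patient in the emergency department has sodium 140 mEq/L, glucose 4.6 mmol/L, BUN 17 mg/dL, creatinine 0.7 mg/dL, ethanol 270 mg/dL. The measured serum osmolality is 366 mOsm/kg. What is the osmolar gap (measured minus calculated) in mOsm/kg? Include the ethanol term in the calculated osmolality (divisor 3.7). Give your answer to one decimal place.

Calculated osmolality = 2·Na + glucose + BUN/2.8 + ethanol/3.7
= 2·140 + 4.6 + 17/2.8 + 270/3.7
= 280 + 4.60 + 6.07 + 72.97
= 363.64 mOsm/kg ≈ 363.6 mOsm/kg
Osmolar gap = measured − calculated = 366 − 363.6 = 2.4 mOsm/kg

2.4 mOsm/kg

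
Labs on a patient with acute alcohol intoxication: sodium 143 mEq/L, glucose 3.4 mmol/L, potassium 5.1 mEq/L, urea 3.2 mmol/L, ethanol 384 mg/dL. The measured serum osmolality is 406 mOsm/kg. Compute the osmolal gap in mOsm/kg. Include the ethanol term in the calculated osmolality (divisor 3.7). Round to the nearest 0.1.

Calculated osmolality = 2·Na + glucose + urea + ethanol/3.7
= 2·143 + 3.4 + 3.2 + 384/3.7
= 286 + 3.40 + 3.20 + 103.78
= 396.38 mOsm/kg ≈ 396.4 mOsm/kg
Osmolar gap = measured − calculated = 406 − 396.4 = 9.6 mOsm/kg

9.6 mOsm/kg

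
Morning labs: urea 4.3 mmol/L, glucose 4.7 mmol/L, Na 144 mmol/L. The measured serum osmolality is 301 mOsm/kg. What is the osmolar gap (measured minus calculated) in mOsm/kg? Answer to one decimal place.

4.0 mOsm/kg

Calculated osmolality = 2·Na + glucose + urea
= 2·144 + 4.7 + 4.3
= 288 + 4.70 + 4.30
= 297 mOsm/kg ≈ 297.0 mOsm/kg
Osmolar gap = measured − calculated = 301 − 297.0 = 4.0 mOsm/kg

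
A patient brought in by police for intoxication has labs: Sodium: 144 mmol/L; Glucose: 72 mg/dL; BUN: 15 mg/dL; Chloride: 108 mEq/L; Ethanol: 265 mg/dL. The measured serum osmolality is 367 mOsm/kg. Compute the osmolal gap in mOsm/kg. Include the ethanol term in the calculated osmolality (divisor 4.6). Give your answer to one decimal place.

Calculated osmolality = 2·Na + glucose/18 + BUN/2.8 + ethanol/4.6
= 2·144 + 72/18 + 15/2.8 + 265/4.6
= 288 + 4 + 5.36 + 57.61
= 354.97 mOsm/kg ≈ 355.0 mOsm/kg
Osmolar gap = measured − calculated = 367 − 355.0 = 12.0 mOsm/kg

12.0 mOsm/kg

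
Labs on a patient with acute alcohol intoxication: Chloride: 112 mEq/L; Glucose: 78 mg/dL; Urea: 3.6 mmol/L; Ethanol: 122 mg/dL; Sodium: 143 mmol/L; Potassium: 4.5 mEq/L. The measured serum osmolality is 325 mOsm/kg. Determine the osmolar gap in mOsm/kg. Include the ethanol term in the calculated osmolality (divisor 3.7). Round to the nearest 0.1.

Calculated osmolality = 2·Na + glucose/18 + urea + ethanol/3.7
= 2·143 + 78/18 + 3.6 + 122/3.7
= 286 + 4.33 + 3.60 + 32.97
= 326.9 mOsm/kg ≈ 326.9 mOsm/kg
Osmolar gap = measured − calculated = 325 − 326.9 = -1.9 mOsm/kg

-1.9 mOsm/kg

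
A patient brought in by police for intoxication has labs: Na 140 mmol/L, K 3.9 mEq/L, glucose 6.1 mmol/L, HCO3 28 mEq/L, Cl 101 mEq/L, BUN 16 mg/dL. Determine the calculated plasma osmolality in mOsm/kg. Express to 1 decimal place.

291.8 mOsm/kg

Calculated osmolality = 2·Na + glucose + BUN/2.8
= 2·140 + 6.1 + 16/2.8
= 280 + 6.10 + 5.71
= 291.81 mOsm/kg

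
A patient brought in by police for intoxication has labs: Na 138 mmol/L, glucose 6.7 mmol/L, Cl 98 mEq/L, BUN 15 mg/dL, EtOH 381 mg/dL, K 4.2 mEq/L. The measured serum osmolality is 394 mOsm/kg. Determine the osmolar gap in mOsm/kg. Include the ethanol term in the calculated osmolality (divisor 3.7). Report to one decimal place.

Calculated osmolality = 2·Na + glucose + BUN/2.8 + ethanol/3.7
= 2·138 + 6.7 + 15/2.8 + 381/3.7
= 276 + 6.70 + 5.36 + 102.97
= 391.03 mOsm/kg ≈ 391.0 mOsm/kg
Osmolar gap = measured − calculated = 394 − 391.0 = 3.0 mOsm/kg

3.0 mOsm/kg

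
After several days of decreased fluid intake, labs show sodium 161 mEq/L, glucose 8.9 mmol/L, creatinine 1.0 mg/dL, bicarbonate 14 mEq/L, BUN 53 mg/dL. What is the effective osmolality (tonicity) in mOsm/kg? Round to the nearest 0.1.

Effective osmolality excludes urea (freely permeant across cell membranes):
2·Na + glucose
= 2·161 + 8.9
= 322 + 8.9
= 330.9 mOsm/kg

330.9 mOsm/kg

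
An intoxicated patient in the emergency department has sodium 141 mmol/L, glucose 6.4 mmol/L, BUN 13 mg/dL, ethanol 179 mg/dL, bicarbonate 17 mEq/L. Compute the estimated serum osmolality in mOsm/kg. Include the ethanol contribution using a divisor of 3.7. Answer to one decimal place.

341.4 mOsm/kg

Calculated osmolality = 2·Na + glucose + BUN/2.8 + ethanol/3.7
= 2·141 + 6.4 + 13/2.8 + 179/3.7
= 282 + 6.40 + 4.64 + 48.38
= 341.42 mOsm/kg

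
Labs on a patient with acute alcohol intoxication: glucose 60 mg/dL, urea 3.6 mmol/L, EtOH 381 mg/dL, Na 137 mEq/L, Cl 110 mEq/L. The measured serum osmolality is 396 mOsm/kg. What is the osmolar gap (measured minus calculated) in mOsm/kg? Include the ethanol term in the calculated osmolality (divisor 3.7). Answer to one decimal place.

12.1 mOsm/kg

Calculated osmolality = 2·Na + glucose/18 + urea + ethanol/3.7
= 2·137 + 60/18 + 3.6 + 381/3.7
= 274 + 3.33 + 3.60 + 102.97
= 383.9 mOsm/kg ≈ 383.9 mOsm/kg
Osmolar gap = measured − calculated = 396 − 383.9 = 12.1 mOsm/kg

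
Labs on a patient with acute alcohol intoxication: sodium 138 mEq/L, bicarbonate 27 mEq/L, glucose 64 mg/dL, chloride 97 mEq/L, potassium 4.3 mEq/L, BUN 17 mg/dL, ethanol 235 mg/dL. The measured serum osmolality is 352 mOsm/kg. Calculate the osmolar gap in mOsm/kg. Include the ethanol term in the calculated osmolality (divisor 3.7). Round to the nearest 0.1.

Calculated osmolality = 2·Na + glucose/18 + BUN/2.8 + ethanol/3.7
= 2·138 + 64/18 + 17/2.8 + 235/3.7
= 276 + 3.56 + 6.07 + 63.51
= 349.14 mOsm/kg ≈ 349.1 mOsm/kg
Osmolar gap = measured − calculated = 352 − 349.1 = 2.9 mOsm/kg

2.9 mOsm/kg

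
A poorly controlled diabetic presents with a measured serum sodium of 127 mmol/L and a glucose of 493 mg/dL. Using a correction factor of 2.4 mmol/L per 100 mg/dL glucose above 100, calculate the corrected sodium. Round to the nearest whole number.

Corrected Na = measured Na + 2.4 · (glucose − 100)/100
= 127 + 2.4 · (493 − 100)/100
= 127 + 9.4
= 136.4 mmol/L

136 mmol/L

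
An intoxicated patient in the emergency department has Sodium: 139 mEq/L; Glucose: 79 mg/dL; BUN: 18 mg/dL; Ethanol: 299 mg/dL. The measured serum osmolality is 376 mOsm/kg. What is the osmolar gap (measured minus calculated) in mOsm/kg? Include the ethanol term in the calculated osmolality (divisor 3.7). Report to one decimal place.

6.4 mOsm/kg

Calculated osmolality = 2·Na + glucose/18 + BUN/2.8 + ethanol/3.7
= 2·139 + 79/18 + 18/2.8 + 299/3.7
= 278 + 4.39 + 6.43 + 80.81
= 369.63 mOsm/kg ≈ 369.6 mOsm/kg
Osmolar gap = measured − calculated = 376 − 369.6 = 6.4 mOsm/kg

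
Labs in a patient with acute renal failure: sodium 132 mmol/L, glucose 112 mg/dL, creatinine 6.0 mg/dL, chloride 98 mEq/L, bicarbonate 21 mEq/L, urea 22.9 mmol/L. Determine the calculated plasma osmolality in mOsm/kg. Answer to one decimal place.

Calculated osmolality = 2·Na + glucose/18 + urea
= 2·132 + 112/18 + 22.9
= 264 + 6.22 + 22.90
= 293.12 mOsm/kg

293.1 mOsm/kg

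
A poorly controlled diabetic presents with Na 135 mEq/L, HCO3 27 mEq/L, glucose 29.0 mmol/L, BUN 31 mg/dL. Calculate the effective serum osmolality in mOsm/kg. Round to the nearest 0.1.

299.0 mOsm/kg

Effective osmolality excludes urea (freely permeant across cell membranes):
2·Na + glucose
= 2·135 + 29
= 270 + 29
= 299 mOsm/kg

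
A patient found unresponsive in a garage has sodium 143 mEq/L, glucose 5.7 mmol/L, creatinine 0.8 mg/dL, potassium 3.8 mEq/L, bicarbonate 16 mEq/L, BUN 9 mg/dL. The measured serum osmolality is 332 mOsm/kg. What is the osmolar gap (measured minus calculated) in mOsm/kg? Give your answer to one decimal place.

Calculated osmolality = 2·Na + glucose + BUN/2.8
= 2·143 + 5.7 + 9/2.8
= 286 + 5.70 + 3.21
= 294.91 mOsm/kg ≈ 294.9 mOsm/kg
Osmolar gap = measured − calculated = 332 − 294.9 = 37.1 mOsm/kg

37.1 mOsm/kg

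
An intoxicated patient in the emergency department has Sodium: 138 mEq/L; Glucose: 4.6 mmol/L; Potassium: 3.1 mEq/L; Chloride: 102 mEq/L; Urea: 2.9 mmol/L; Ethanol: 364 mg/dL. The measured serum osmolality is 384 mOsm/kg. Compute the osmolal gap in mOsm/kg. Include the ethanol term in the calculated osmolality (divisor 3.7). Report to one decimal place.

Calculated osmolality = 2·Na + glucose + urea + ethanol/3.7
= 2·138 + 4.6 + 2.9 + 364/3.7
= 276 + 4.60 + 2.90 + 98.38
= 381.88 mOsm/kg ≈ 381.9 mOsm/kg
Osmolar gap = measured − calculated = 384 − 381.9 = 2.1 mOsm/kg

2.1 mOsm/kg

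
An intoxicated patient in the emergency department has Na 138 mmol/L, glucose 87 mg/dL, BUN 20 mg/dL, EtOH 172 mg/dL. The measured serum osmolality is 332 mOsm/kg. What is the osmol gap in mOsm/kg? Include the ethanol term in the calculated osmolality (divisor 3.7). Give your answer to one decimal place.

Calculated osmolality = 2·Na + glucose/18 + BUN/2.8 + ethanol/3.7
= 2·138 + 87/18 + 20/2.8 + 172/3.7
= 276 + 4.83 + 7.14 + 46.49
= 334.46 mOsm/kg ≈ 334.5 mOsm/kg
Osmolar gap = measured − calculated = 332 − 334.5 = -2.5 mOsm/kg

-2.5 mOsm/kg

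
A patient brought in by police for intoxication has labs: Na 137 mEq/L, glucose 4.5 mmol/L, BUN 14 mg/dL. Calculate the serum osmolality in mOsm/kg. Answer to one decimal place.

Calculated osmolality = 2·Na + glucose + BUN/2.8
= 2·137 + 4.5 + 14/2.8
= 274 + 4.50 + 5
= 283.5 mOsm/kg

283.5 mOsm/kg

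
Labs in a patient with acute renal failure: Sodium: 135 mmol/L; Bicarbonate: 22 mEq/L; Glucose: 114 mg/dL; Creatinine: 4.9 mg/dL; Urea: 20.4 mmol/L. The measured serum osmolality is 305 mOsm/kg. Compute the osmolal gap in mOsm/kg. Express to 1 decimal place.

8.3 mOsm/kg

Calculated osmolality = 2·Na + glucose/18 + urea
= 2·135 + 114/18 + 20.4
= 270 + 6.33 + 20.40
= 296.73 mOsm/kg ≈ 296.7 mOsm/kg
Osmolar gap = measured − calculated = 305 − 296.7 = 8.3 mOsm/kg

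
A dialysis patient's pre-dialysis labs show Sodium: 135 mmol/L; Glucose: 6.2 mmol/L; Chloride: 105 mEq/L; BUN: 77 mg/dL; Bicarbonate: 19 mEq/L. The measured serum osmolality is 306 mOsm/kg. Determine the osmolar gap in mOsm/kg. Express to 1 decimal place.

2.3 mOsm/kg

Calculated osmolality = 2·Na + glucose + BUN/2.8
= 2·135 + 6.2 + 77/2.8
= 270 + 6.20 + 27.50
= 303.7 mOsm/kg ≈ 303.7 mOsm/kg
Osmolar gap = measured − calculated = 306 − 303.7 = 2.3 mOsm/kg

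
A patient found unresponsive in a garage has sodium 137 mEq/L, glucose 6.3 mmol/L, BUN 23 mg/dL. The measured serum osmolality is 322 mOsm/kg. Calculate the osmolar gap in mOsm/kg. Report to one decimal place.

33.5 mOsm/kg

Calculated osmolality = 2·Na + glucose + BUN/2.8
= 2·137 + 6.3 + 23/2.8
= 274 + 6.30 + 8.21
= 288.51 mOsm/kg ≈ 288.5 mOsm/kg
Osmolar gap = measured − calculated = 322 − 288.5 = 33.5 mOsm/kg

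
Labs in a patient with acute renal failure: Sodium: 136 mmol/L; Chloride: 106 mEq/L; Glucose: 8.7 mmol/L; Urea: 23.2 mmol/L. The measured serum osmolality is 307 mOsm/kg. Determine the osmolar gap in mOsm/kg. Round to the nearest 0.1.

Calculated osmolality = 2·Na + glucose + urea
= 2·136 + 8.7 + 23.2
= 272 + 8.70 + 23.20
= 303.9 mOsm/kg ≈ 303.9 mOsm/kg
Osmolar gap = measured − calculated = 307 − 303.9 = 3.1 mOsm/kg

3.1 mOsm/kg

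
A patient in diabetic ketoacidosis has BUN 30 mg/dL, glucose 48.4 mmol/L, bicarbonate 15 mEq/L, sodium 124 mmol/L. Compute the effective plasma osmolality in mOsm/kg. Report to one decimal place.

Effective osmolality excludes urea (freely permeant across cell membranes):
2·Na + glucose
= 2·124 + 48.4
= 248 + 48.4
= 296.4 mOsm/kg

296.4 mOsm/kg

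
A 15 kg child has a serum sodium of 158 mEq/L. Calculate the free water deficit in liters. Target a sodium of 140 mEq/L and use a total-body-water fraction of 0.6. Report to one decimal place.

TBW = 0.6 · 15 = 9 L
Free water deficit = TBW · (Na/140 − 1)
= 9 · (158/140 − 1)
= 9 · 0.1286
= 1.16 L

1.2 L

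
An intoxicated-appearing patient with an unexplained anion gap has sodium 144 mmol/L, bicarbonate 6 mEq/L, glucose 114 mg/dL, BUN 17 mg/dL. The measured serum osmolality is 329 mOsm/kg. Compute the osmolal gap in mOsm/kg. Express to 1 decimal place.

Calculated osmolality = 2·Na + glucose/18 + BUN/2.8
= 2·144 + 114/18 + 17/2.8
= 288 + 6.33 + 6.07
= 300.4 mOsm/kg ≈ 300.4 mOsm/kg
Osmolar gap = measured − calculated = 329 − 300.4 = 28.6 mOsm/kg

28.6 mOsm/kg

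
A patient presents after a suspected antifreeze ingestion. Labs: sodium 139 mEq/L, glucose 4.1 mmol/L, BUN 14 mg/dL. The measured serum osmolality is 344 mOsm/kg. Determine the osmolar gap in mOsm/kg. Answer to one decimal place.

Calculated osmolality = 2·Na + glucose + BUN/2.8
= 2·139 + 4.1 + 14/2.8
= 278 + 4.10 + 5
= 287.1 mOsm/kg ≈ 287.1 mOsm/kg
Osmolar gap = measured − calculated = 344 − 287.1 = 56.9 mOsm/kg

56.9 mOsm/kg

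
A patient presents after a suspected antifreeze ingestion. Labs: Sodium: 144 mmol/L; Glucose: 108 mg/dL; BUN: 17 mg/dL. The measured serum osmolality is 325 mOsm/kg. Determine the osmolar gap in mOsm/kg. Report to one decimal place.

24.9 mOsm/kg

Calculated osmolality = 2·Na + glucose/18 + BUN/2.8
= 2·144 + 108/18 + 17/2.8
= 288 + 6 + 6.07
= 300.07 mOsm/kg ≈ 300.1 mOsm/kg
Osmolar gap = measured − calculated = 325 − 300.1 = 24.9 mOsm/kg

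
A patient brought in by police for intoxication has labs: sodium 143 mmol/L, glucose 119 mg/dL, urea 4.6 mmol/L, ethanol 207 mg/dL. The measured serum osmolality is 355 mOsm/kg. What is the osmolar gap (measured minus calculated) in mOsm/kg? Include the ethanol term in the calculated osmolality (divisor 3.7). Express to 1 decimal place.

Calculated osmolality = 2·Na + glucose/18 + urea + ethanol/3.7
= 2·143 + 119/18 + 4.6 + 207/3.7
= 286 + 6.61 + 4.60 + 55.95
= 353.16 mOsm/kg ≈ 353.2 mOsm/kg
Osmolar gap = measured − calculated = 355 − 353.2 = 1.8 mOsm/kg

1.8 mOsm/kg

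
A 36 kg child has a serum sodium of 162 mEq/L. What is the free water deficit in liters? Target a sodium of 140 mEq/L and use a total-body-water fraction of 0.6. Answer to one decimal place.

TBW = 0.6 · 36 = 21.6 L
Free water deficit = TBW · (Na/140 − 1)
= 21.6 · (162/140 − 1)
= 21.6 · 0.1571
= 3.39 L

3.4 L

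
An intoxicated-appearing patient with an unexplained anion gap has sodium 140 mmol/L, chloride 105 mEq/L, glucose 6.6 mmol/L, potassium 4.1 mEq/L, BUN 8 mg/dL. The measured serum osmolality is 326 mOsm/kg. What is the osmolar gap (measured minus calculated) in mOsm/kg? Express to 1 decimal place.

36.5 mOsm/kg

Calculated osmolality = 2·Na + glucose + BUN/2.8
= 2·140 + 6.6 + 8/2.8
= 280 + 6.60 + 2.86
= 289.46 mOsm/kg ≈ 289.5 mOsm/kg
Osmolar gap = measured − calculated = 326 − 289.5 = 36.5 mOsm/kg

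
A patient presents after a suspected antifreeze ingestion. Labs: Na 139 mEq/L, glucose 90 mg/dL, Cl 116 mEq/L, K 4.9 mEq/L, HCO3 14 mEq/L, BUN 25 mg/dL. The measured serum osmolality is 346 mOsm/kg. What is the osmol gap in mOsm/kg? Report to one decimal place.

Calculated osmolality = 2·Na + glucose/18 + BUN/2.8
= 2·139 + 90/18 + 25/2.8
= 278 + 5 + 8.93
= 291.93 mOsm/kg ≈ 291.9 mOsm/kg
Osmolar gap = measured − calculated = 346 − 291.9 = 54.1 mOsm/kg

54.1 mOsm/kg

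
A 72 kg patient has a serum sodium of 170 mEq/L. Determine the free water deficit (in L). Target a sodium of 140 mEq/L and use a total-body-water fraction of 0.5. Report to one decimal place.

TBW = 0.5 · 72 = 36 L
Free water deficit = TBW · (Na/140 − 1)
= 36 · (170/140 − 1)
= 36 · 0.2143
= 7.71 L

7.7 L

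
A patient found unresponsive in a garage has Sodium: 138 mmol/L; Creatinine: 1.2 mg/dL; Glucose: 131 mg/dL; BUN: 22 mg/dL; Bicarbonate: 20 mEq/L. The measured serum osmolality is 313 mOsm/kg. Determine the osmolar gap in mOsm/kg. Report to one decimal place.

21.9 mOsm/kg

Calculated osmolality = 2·Na + glucose/18 + BUN/2.8
= 2·138 + 131/18 + 22/2.8
= 276 + 7.28 + 7.86
= 291.14 mOsm/kg ≈ 291.1 mOsm/kg
Osmolar gap = measured − calculated = 313 − 291.1 = 21.9 mOsm/kg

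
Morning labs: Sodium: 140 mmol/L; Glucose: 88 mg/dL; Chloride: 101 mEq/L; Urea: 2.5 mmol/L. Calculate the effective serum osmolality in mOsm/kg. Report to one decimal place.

284.9 mOsm/kg

Effective osmolality excludes urea (freely permeant across cell membranes):
2·Na + glucose/18
= 2·140 + 88/18
= 280 + 4.89
= 284.89 mOsm/kg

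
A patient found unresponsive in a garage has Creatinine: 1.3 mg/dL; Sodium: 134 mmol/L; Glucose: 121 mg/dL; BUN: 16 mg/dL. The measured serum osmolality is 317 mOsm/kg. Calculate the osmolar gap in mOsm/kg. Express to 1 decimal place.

Calculated osmolality = 2·Na + glucose/18 + BUN/2.8
= 2·134 + 121/18 + 16/2.8
= 268 + 6.72 + 5.71
= 280.43 mOsm/kg ≈ 280.4 mOsm/kg
Osmolar gap = measured − calculated = 317 − 280.4 = 36.6 mOsm/kg

36.6 mOsm/kg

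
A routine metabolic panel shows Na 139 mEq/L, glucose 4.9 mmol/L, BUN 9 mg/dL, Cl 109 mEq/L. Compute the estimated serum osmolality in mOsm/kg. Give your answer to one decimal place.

286.1 mOsm/kg

Calculated osmolality = 2·Na + glucose + BUN/2.8
= 2·139 + 4.9 + 9/2.8
= 278 + 4.90 + 3.21
= 286.11 mOsm/kg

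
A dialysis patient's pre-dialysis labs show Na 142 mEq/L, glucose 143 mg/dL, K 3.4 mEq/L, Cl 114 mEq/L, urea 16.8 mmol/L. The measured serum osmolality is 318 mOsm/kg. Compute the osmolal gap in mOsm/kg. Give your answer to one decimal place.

Calculated osmolality = 2·Na + glucose/18 + urea
= 2·142 + 143/18 + 16.8
= 284 + 7.94 + 16.80
= 308.74 mOsm/kg ≈ 308.7 mOsm/kg
Osmolar gap = measured − calculated = 318 − 308.7 = 9.3 mOsm/kg

9.3 mOsm/kg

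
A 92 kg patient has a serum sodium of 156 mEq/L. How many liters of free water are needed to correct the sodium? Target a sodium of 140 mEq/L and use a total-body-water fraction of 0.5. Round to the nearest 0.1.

5.3 L

TBW = 0.5 · 92 = 46 L
Free water deficit = TBW · (Na/140 − 1)
= 46 · (156/140 − 1)
= 46 · 0.1143
= 5.26 L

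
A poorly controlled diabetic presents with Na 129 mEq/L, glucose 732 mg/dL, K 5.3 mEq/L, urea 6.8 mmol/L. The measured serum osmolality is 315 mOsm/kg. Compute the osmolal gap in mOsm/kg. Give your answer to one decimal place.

Calculated osmolality = 2·Na + glucose/18 + urea
= 2·129 + 732/18 + 6.8
= 258 + 40.67 + 6.80
= 305.47 mOsm/kg ≈ 305.5 mOsm/kg
Osmolar gap = measured − calculated = 315 − 305.5 = 9.5 mOsm/kg

9.5 mOsm/kg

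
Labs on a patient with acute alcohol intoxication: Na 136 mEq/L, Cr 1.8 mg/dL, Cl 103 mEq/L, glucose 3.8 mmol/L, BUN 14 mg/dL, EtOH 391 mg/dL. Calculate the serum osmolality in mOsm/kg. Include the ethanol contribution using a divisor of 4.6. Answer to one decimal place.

Calculated osmolality = 2·Na + glucose + BUN/2.8 + ethanol/4.6
= 2·136 + 3.8 + 14/2.8 + 391/4.6
= 272 + 3.80 + 5 + 85
= 365.8 mOsm/kg

365.8 mOsm/kg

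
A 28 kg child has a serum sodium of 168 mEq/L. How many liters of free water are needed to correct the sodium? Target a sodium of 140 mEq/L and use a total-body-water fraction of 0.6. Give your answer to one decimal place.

TBW = 0.6 · 28 = 16.8 L
Free water deficit = TBW · (Na/140 − 1)
= 16.8 · (168/140 − 1)
= 16.8 · 0.2
= 3.36 L

3.4 L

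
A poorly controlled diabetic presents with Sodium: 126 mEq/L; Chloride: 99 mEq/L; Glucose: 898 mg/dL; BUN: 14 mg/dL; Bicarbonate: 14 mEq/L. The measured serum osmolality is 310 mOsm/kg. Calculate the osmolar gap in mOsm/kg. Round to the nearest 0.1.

3.1 mOsm/kg

Calculated osmolality = 2·Na + glucose/18 + BUN/2.8
= 2·126 + 898/18 + 14/2.8
= 252 + 49.89 + 5
= 306.89 mOsm/kg ≈ 306.9 mOsm/kg
Osmolar gap = measured − calculated = 310 − 306.9 = 3.1 mOsm/kg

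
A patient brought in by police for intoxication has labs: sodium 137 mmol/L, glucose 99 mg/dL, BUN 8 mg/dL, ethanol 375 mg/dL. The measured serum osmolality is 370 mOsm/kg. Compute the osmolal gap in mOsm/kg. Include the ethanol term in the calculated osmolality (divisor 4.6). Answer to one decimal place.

Calculated osmolality = 2·Na + glucose/18 + BUN/2.8 + ethanol/4.6
= 2·137 + 99/18 + 8/2.8 + 375/4.6
= 274 + 5.50 + 2.86 + 81.52
= 363.88 mOsm/kg ≈ 363.9 mOsm/kg
Osmolar gap = measured − calculated = 370 − 363.9 = 6.1 mOsm/kg

6.1 mOsm/kg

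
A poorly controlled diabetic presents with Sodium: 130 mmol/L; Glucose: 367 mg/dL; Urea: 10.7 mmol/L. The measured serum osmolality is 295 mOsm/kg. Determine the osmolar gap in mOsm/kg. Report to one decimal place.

Calculated osmolality = 2·Na + glucose/18 + urea
= 2·130 + 367/18 + 10.7
= 260 + 20.39 + 10.70
= 291.09 mOsm/kg ≈ 291.1 mOsm/kg
Osmolar gap = measured − calculated = 295 − 291.1 = 3.9 mOsm/kg

3.9 mOsm/kg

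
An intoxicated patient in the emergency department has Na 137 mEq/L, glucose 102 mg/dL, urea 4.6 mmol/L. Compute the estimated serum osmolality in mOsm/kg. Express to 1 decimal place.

284.3 mOsm/kg

Calculated osmolality = 2·Na + glucose/18 + urea
= 2·137 + 102/18 + 4.6
= 274 + 5.67 + 4.60
= 284.27 mOsm/kg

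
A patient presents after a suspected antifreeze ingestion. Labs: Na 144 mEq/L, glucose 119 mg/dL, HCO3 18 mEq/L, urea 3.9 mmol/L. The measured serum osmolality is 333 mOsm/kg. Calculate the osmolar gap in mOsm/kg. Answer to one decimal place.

Calculated osmolality = 2·Na + glucose/18 + urea
= 2·144 + 119/18 + 3.9
= 288 + 6.61 + 3.90
= 298.51 mOsm/kg ≈ 298.5 mOsm/kg
Osmolar gap = measured − calculated = 333 − 298.5 = 34.5 mOsm/kg

34.5 mOsm/kg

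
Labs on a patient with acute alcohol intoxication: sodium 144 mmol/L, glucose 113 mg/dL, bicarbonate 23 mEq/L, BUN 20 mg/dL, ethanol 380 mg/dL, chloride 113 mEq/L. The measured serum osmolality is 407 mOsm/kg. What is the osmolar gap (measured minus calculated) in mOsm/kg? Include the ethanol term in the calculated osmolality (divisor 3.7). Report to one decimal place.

Calculated osmolality = 2·Na + glucose/18 + BUN/2.8 + ethanol/3.7
= 2·144 + 113/18 + 20/2.8 + 380/3.7
= 288 + 6.28 + 7.14 + 102.70
= 404.12 mOsm/kg ≈ 404.1 mOsm/kg
Osmolar gap = measured − calculated = 407 − 404.1 = 2.9 mOsm/kg

2.9 mOsm/kg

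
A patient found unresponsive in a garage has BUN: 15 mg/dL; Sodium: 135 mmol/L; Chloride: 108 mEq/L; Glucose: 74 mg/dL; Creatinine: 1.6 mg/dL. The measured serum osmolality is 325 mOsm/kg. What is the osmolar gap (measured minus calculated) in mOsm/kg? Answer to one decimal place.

45.5 mOsm/kg

Calculated osmolality = 2·Na + glucose/18 + BUN/2.8
= 2·135 + 74/18 + 15/2.8
= 270 + 4.11 + 5.36
= 279.47 mOsm/kg ≈ 279.5 mOsm/kg
Osmolar gap = measured − calculated = 325 − 279.5 = 45.5 mOsm/kg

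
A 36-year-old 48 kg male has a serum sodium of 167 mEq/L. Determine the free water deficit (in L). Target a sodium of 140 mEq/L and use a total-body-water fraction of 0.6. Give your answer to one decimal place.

5.6 L

TBW = 0.6 · 48 = 28.8 L
Free water deficit = TBW · (Na/140 − 1)
= 28.8 · (167/140 − 1)
= 28.8 · 0.1929
= 5.56 L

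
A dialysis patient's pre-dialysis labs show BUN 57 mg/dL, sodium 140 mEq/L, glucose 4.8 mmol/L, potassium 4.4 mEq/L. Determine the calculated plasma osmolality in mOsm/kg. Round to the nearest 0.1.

Calculated osmolality = 2·Na + glucose + BUN/2.8
= 2·140 + 4.8 + 57/2.8
= 280 + 4.80 + 20.36
= 305.16 mOsm/kg

305.2 mOsm/kg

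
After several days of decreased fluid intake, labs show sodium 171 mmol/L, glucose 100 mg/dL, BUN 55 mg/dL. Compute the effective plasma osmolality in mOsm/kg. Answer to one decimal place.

347.6 mOsm/kg

Effective osmolality excludes urea (freely permeant across cell membranes):
2·Na + glucose/18
= 2·171 + 100/18
= 342 + 5.56
= 347.56 mOsm/kg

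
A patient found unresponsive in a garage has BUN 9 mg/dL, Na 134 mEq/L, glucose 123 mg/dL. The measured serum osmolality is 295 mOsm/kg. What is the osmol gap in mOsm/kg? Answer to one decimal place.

Calculated osmolality = 2·Na + glucose/18 + BUN/2.8
= 2·134 + 123/18 + 9/2.8
= 268 + 6.83 + 3.21
= 278.04 mOsm/kg ≈ 278.0 mOsm/kg
Osmolar gap = measured − calculated = 295 − 278.0 = 17.0 mOsm/kg

17.0 mOsm/kg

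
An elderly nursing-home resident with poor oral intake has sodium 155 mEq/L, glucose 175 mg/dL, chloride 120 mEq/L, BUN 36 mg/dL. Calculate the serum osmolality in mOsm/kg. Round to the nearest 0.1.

332.6 mOsm/kg

Calculated osmolality = 2·Na + glucose/18 + BUN/2.8
= 2·155 + 175/18 + 36/2.8
= 310 + 9.72 + 12.86
= 332.58 mOsm/kg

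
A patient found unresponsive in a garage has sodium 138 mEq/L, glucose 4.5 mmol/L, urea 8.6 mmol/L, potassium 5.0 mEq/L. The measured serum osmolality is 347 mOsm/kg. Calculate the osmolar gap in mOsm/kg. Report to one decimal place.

Calculated osmolality = 2·Na + glucose + urea
= 2·138 + 4.5 + 8.6
= 276 + 4.50 + 8.60
= 289.1 mOsm/kg ≈ 289.1 mOsm/kg
Osmolar gap = measured − calculated = 347 − 289.1 = 57.9 mOsm/kg

57.9 mOsm/kg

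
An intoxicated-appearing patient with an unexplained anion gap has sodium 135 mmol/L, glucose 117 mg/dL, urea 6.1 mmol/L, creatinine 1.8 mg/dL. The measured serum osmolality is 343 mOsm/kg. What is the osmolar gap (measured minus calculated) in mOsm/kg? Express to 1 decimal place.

60.4 mOsm/kg

Calculated osmolality = 2·Na + glucose/18 + urea
= 2·135 + 117/18 + 6.1
= 270 + 6.50 + 6.10
= 282.6 mOsm/kg ≈ 282.6 mOsm/kg
Osmolar gap = measured − calculated = 343 − 282.6 = 60.4 mOsm/kg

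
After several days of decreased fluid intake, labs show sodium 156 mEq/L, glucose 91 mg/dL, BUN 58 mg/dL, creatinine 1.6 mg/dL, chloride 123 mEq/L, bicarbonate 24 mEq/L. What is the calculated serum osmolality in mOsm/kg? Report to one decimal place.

337.8 mOsm/kg

Calculated osmolality = 2·Na + glucose/18 + BUN/2.8
= 2·156 + 91/18 + 58/2.8
= 312 + 5.06 + 20.71
= 337.77 mOsm/kg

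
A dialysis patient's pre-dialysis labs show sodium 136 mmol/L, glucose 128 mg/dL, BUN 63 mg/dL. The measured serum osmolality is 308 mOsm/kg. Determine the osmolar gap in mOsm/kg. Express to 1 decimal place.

6.4 mOsm/kg

Calculated osmolality = 2·Na + glucose/18 + BUN/2.8
= 2·136 + 128/18 + 63/2.8
= 272 + 7.11 + 22.50
= 301.61 mOsm/kg ≈ 301.6 mOsm/kg
Osmolar gap = measured − calculated = 308 − 301.6 = 6.4 mOsm/kg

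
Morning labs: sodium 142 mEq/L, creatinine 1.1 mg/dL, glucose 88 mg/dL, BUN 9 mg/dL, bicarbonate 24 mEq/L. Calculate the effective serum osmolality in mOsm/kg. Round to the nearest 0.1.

Effective osmolality excludes urea (freely permeant across cell membranes):
2·Na + glucose/18
= 2·142 + 88/18
= 284 + 4.89
= 288.89 mOsm/kg

288.9 mOsm/kg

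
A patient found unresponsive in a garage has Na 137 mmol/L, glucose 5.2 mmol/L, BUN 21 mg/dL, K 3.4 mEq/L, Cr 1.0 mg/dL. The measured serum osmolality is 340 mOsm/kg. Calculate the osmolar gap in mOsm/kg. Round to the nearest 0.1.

Calculated osmolality = 2·Na + glucose + BUN/2.8
= 2·137 + 5.2 + 21/2.8
= 274 + 5.20 + 7.50
= 286.7 mOsm/kg ≈ 286.7 mOsm/kg
Osmolar gap = measured − calculated = 340 − 286.7 = 53.3 mOsm/kg

53.3 mOsm/kg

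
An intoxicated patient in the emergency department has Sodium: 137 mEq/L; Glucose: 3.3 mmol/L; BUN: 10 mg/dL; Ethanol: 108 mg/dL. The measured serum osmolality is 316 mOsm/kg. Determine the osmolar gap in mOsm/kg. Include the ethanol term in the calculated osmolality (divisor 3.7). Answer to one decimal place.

Calculated osmolality = 2·Na + glucose + BUN/2.8 + ethanol/3.7
= 2·137 + 3.3 + 10/2.8 + 108/3.7
= 274 + 3.30 + 3.57 + 29.19
= 310.06 mOsm/kg ≈ 310.1 mOsm/kg
Osmolar gap = measured − calculated = 316 − 310.1 = 5.9 mOsm/kg

5.9 mOsm/kg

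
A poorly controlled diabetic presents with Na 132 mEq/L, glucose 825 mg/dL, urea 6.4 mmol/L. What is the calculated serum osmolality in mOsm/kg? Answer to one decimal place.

316.2 mOsm/kg

Calculated osmolality = 2·Na + glucose/18 + urea
= 2·132 + 825/18 + 6.4
= 264 + 45.83 + 6.40
= 316.23 mOsm/kg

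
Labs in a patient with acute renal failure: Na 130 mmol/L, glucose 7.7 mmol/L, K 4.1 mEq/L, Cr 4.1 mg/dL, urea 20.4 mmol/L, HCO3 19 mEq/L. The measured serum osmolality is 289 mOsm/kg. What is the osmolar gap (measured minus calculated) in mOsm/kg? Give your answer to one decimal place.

0.9 mOsm/kg

Calculated osmolality = 2·Na + glucose + urea
= 2·130 + 7.7 + 20.4
= 260 + 7.70 + 20.40
= 288.1 mOsm/kg ≈ 288.1 mOsm/kg
Osmolar gap = measured − calculated = 289 − 288.1 = 0.9 mOsm/kg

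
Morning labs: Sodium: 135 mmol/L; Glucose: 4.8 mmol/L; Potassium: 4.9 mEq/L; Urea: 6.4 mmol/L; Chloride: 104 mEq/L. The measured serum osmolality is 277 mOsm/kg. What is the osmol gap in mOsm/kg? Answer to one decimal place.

-4.2 mOsm/kg

Calculated osmolality = 2·Na + glucose + urea
= 2·135 + 4.8 + 6.4
= 270 + 4.80 + 6.40
= 281.2 mOsm/kg ≈ 281.2 mOsm/kg
Osmolar gap = measured − calculated = 277 − 281.2 = -4.2 mOsm/kg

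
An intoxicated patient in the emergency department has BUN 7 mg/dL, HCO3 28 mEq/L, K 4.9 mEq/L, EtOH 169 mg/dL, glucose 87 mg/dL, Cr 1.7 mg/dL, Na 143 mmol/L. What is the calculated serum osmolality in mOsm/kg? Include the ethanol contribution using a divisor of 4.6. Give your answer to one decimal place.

330.1 mOsm/kg

Calculated osmolality = 2·Na + glucose/18 + BUN/2.8 + ethanol/4.6
= 2·143 + 87/18 + 7/2.8 + 169/4.6
= 286 + 4.83 + 2.50 + 36.74
= 330.07 mOsm/kg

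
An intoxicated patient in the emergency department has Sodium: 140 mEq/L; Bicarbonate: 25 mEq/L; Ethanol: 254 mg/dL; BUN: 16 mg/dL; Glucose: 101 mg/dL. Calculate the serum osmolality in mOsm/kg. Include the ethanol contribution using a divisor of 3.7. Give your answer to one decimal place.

Calculated osmolality = 2·Na + glucose/18 + BUN/2.8 + ethanol/3.7
= 2·140 + 101/18 + 16/2.8 + 254/3.7
= 280 + 5.61 + 5.71 + 68.65
= 359.97 mOsm/kg

360.0 mOsm/kg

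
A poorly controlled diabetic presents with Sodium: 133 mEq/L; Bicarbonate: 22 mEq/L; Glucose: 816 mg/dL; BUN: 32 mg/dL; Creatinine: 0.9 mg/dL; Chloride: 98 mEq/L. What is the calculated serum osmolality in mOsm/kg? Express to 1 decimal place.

322.8 mOsm/kg

Calculated osmolality = 2·Na + glucose/18 + BUN/2.8
= 2·133 + 816/18 + 32/2.8
= 266 + 45.33 + 11.43
= 322.76 mOsm/kg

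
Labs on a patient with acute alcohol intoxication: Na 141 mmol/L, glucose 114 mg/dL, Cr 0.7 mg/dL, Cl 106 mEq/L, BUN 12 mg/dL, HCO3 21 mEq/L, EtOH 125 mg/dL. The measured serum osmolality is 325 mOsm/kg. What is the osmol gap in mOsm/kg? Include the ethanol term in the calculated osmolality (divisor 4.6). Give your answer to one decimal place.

Calculated osmolality = 2·Na + glucose/18 + BUN/2.8 + ethanol/4.6
= 2·141 + 114/18 + 12/2.8 + 125/4.6
= 282 + 6.33 + 4.29 + 27.17
= 319.79 mOsm/kg ≈ 319.8 mOsm/kg
Osmolar gap = measured − calculated = 325 − 319.8 = 5.2 mOsm/kg

5.2 mOsm/kg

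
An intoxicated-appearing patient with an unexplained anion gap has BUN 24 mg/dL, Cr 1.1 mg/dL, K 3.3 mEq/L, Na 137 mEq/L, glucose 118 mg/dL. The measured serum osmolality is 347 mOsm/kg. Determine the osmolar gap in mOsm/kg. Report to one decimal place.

Calculated osmolality = 2·Na + glucose/18 + BUN/2.8
= 2·137 + 118/18 + 24/2.8
= 274 + 6.56 + 8.57
= 289.13 mOsm/kg ≈ 289.1 mOsm/kg
Osmolar gap = measured − calculated = 347 − 289.1 = 57.9 mOsm/kg

57.9 mOsm/kg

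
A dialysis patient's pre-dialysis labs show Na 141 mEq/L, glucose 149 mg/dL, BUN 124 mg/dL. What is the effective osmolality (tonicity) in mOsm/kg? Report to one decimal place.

290.3 mOsm/kg

Effective osmolality excludes urea (freely permeant across cell membranes):
2·Na + glucose/18
= 2·141 + 149/18
= 282 + 8.28
= 290.28 mOsm/kg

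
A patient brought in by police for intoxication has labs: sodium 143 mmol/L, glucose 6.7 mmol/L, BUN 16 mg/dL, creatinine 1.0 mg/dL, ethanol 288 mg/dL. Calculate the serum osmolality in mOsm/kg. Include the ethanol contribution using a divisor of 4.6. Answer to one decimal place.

361.0 mOsm/kg

Calculated osmolality = 2·Na + glucose + BUN/2.8 + ethanol/4.6
= 2·143 + 6.7 + 16/2.8 + 288/4.6
= 286 + 6.70 + 5.71 + 62.61
= 361.02 mOsm/kg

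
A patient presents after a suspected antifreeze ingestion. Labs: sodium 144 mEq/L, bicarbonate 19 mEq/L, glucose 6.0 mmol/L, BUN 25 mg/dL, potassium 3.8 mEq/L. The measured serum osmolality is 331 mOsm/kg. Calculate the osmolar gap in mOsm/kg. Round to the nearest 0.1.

Calculated osmolality = 2·Na + glucose + BUN/2.8
= 2·144 + 6 + 25/2.8
= 288 + 6 + 8.93
= 302.93 mOsm/kg ≈ 302.9 mOsm/kg
Osmolar gap = measured − calculated = 331 − 302.9 = 28.1 mOsm/kg

28.1 mOsm/kg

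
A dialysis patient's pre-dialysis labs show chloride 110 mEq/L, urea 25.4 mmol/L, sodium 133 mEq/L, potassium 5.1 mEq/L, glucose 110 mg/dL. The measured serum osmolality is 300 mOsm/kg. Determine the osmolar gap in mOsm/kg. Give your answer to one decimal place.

2.5 mOsm/kg

Calculated osmolality = 2·Na + glucose/18 + urea
= 2·133 + 110/18 + 25.4
= 266 + 6.11 + 25.40
= 297.51 mOsm/kg ≈ 297.5 mOsm/kg
Osmolar gap = measured − calculated = 300 − 297.5 = 2.5 mOsm/kg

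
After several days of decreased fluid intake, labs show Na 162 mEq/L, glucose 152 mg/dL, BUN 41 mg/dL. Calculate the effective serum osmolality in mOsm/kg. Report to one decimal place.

332.4 mOsm/kg

Effective osmolality excludes urea (freely permeant across cell membranes):
2·Na + glucose/18
= 2·162 + 152/18
= 324 + 8.44
= 332.44 mOsm/kg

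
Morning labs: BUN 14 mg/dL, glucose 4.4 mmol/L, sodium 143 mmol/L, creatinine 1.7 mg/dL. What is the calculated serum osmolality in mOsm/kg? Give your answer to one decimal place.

295.4 mOsm/kg

Calculated osmolality = 2·Na + glucose + BUN/2.8
= 2·143 + 4.4 + 14/2.8
= 286 + 4.40 + 5
= 295.4 mOsm/kg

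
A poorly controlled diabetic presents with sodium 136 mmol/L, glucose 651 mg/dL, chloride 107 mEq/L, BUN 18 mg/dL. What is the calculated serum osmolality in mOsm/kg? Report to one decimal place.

314.6 mOsm/kg

Calculated osmolality = 2·Na + glucose/18 + BUN/2.8
= 2·136 + 651/18 + 18/2.8
= 272 + 36.17 + 6.43
= 314.6 mOsm/kg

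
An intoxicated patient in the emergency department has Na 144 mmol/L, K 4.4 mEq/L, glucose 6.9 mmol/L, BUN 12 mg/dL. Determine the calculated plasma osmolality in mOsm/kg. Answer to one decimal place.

299.2 mOsm/kg

Calculated osmolality = 2·Na + glucose + BUN/2.8
= 2·144 + 6.9 + 12/2.8
= 288 + 6.90 + 4.29
= 299.19 mOsm/kg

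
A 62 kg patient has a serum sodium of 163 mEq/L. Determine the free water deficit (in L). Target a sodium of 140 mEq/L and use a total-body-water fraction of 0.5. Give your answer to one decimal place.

5.1 L

TBW = 0.5 · 62 = 31 L
Free water deficit = TBW · (Na/140 − 1)
= 31 · (163/140 − 1)
= 31 · 0.1643
= 5.09 L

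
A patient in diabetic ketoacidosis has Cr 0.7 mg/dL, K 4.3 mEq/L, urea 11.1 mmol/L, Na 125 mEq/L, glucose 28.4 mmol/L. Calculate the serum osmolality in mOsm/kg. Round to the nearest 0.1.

289.5 mOsm/kg

Calculated osmolality = 2·Na + glucose + urea
= 2·125 + 28.4 + 11.1
= 250 + 28.40 + 11.10
= 289.5 mOsm/kg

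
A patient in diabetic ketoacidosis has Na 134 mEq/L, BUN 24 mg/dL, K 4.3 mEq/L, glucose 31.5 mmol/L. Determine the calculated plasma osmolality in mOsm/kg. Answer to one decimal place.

308.1 mOsm/kg

Calculated osmolality = 2·Na + glucose + BUN/2.8
= 2·134 + 31.5 + 24/2.8
= 268 + 31.50 + 8.57
= 308.07 mOsm/kg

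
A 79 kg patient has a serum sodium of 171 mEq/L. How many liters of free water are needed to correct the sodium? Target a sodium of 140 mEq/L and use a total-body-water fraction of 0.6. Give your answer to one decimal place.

TBW = 0.6 · 79 = 47.4 L
Free water deficit = TBW · (Na/140 − 1)
= 47.4 · (171/140 − 1)
= 47.4 · 0.2214
= 10.49 L

10.5 L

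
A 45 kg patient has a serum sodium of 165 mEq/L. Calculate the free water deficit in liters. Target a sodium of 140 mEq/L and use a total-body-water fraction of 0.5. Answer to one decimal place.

4.0 L

TBW = 0.5 · 45 = 22.5 L
Free water deficit = TBW · (Na/140 − 1)
= 22.5 · (165/140 − 1)
= 22.5 · 0.1786
= 4.02 L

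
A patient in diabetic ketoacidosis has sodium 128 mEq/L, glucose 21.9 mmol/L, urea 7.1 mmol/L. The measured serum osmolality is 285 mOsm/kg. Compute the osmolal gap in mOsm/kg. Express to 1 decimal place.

Calculated osmolality = 2·Na + glucose + urea
= 2·128 + 21.9 + 7.1
= 256 + 21.90 + 7.10
= 285 mOsm/kg ≈ 285.0 mOsm/kg
Osmolar gap = measured − calculated = 285 − 285.0 = 0.0 mOsm/kg

0.0 mOsm/kg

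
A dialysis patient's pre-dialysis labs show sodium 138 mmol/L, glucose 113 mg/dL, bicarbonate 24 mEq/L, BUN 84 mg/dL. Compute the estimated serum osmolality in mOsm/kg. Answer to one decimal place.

312.3 mOsm/kg

Calculated osmolality = 2·Na + glucose/18 + BUN/2.8
= 2·138 + 113/18 + 84/2.8
= 276 + 6.28 + 30
= 312.28 mOsm/kg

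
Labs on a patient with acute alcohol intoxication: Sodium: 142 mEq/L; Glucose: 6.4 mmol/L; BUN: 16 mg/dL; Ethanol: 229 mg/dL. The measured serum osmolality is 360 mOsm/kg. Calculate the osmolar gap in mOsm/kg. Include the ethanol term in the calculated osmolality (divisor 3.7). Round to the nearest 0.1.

2.0 mOsm/kg

Calculated osmolality = 2·Na + glucose + BUN/2.8 + ethanol/3.7
= 2·142 + 6.4 + 16/2.8 + 229/3.7
= 284 + 6.40 + 5.71 + 61.89
= 358 mOsm/kg ≈ 358.0 mOsm/kg
Osmolar gap = measured − calculated = 360 − 358.0 = 2.0 mOsm/kg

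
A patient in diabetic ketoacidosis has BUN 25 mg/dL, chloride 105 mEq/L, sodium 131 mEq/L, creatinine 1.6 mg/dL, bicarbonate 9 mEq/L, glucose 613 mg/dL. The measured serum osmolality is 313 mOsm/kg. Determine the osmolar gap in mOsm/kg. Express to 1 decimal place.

8.0 mOsm/kg

Calculated osmolality = 2·Na + glucose/18 + BUN/2.8
= 2·131 + 613/18 + 25/2.8
= 262 + 34.06 + 8.93
= 304.99 mOsm/kg ≈ 305.0 mOsm/kg
Osmolar gap = measured − calculated = 313 − 305.0 = 8.0 mOsm/kg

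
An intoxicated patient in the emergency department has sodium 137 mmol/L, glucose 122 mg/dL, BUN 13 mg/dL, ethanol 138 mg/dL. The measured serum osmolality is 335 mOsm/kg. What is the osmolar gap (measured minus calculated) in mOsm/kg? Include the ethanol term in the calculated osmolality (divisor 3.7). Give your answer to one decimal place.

12.3 mOsm/kg

Calculated osmolality = 2·Na + glucose/18 + BUN/2.8 + ethanol/3.7
= 2·137 + 122/18 + 13/2.8 + 138/3.7
= 274 + 6.78 + 4.64 + 37.30
= 322.72 mOsm/kg ≈ 322.7 mOsm/kg
Osmolar gap = measured − calculated = 335 − 322.7 = 12.3 mOsm/kg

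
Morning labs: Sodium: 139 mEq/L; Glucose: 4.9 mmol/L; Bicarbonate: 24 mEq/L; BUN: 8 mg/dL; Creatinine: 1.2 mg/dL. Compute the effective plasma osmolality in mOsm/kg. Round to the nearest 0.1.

282.9 mOsm/kg

Effective osmolality excludes urea (freely permeant across cell membranes):
2·Na + glucose
= 2·139 + 4.9
= 278 + 4.9
= 282.9 mOsm/kg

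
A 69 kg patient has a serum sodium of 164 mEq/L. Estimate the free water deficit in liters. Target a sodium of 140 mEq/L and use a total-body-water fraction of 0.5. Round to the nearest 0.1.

TBW = 0.5 · 69 = 34.5 L
Free water deficit = TBW · (Na/140 − 1)
= 34.5 · (164/140 − 1)
= 34.5 · 0.1714
= 5.91 L

5.9 L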